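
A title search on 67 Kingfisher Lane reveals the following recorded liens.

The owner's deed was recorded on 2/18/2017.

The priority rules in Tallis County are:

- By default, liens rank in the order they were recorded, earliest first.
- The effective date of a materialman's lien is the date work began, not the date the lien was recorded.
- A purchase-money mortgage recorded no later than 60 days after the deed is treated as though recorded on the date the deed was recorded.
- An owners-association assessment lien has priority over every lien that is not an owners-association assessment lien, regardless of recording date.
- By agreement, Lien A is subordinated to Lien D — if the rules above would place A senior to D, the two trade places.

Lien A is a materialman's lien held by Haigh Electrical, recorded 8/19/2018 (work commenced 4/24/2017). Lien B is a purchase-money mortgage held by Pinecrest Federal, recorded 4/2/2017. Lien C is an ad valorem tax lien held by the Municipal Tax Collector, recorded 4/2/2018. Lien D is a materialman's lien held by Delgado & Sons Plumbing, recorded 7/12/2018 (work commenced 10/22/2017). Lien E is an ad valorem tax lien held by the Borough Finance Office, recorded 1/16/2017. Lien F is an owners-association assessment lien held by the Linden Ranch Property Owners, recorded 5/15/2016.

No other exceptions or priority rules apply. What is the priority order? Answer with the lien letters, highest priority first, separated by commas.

Effective dates after the stated exceptions: A's effective date is 4/24/2017, when work began; B's effective date is the deed date, 2/18/2017; D's effective date is 10/22/2017, when work began.
F is an owners-association assessment lien and takes priority over every other lien.
The other liens, earliest effective date first: E (1/16/2017), B (2/18/2017), A (4/24/2017), D (10/22/2017), C (4/2/2018).
Because A would otherwise rank above D, the subordination swaps them.

F, E, B, D, A, C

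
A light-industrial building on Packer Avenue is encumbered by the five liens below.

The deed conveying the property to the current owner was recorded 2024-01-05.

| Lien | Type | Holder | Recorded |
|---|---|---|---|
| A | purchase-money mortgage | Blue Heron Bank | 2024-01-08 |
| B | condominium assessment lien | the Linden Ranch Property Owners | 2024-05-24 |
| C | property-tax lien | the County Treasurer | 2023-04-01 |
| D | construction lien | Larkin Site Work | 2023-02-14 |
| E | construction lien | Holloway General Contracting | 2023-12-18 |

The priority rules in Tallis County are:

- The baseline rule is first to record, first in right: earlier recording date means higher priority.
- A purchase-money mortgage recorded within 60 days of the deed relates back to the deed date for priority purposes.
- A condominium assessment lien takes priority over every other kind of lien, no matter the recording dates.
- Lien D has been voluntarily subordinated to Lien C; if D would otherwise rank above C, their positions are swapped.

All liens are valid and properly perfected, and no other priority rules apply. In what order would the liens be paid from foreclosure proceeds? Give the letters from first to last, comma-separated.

B, C, D, E, A

Effective dates after the stated exceptions: A was recorded within the 60-day window, so its effective date is the deed date 2024-01-05.
B, as a condominium assessment lien, has superpriority and ranks first.
Among the remaining liens, by effective date: D (2023-02-14), C (2023-04-01), E (2023-12-18), A (2024-01-05).
Because D would otherwise rank above C, the subordination swaps them.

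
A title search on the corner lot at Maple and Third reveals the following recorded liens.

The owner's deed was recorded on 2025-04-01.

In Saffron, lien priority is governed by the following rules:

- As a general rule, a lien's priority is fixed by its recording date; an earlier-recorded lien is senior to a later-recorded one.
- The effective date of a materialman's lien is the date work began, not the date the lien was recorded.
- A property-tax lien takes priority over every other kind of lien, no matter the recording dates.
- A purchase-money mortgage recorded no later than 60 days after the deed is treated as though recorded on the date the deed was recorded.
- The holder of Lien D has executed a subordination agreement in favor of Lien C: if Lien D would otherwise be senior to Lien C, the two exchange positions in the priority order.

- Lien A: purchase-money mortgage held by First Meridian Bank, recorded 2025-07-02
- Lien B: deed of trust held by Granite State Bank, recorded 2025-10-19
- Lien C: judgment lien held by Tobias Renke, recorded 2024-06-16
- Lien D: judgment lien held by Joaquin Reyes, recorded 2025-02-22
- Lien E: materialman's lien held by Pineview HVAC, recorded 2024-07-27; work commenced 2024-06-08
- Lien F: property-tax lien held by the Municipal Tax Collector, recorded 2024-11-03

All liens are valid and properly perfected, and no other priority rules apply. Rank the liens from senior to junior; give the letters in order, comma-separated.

First, effective dates: A missed the 60-day window (92 days after the deed), so its recording date stands; E is treated as recorded 2024-06-08, the work-commencement date.
F is a property-tax lien, so it outranks all other liens regardless of date.
Ordering the rest by effective date: E (2024-06-08), C (2024-06-16), D (2025-02-22), A (2025-07-02), B (2025-10-19).
Since D is not senior to C, the subordination leaves the order unchanged.

F, E, C, D, A, B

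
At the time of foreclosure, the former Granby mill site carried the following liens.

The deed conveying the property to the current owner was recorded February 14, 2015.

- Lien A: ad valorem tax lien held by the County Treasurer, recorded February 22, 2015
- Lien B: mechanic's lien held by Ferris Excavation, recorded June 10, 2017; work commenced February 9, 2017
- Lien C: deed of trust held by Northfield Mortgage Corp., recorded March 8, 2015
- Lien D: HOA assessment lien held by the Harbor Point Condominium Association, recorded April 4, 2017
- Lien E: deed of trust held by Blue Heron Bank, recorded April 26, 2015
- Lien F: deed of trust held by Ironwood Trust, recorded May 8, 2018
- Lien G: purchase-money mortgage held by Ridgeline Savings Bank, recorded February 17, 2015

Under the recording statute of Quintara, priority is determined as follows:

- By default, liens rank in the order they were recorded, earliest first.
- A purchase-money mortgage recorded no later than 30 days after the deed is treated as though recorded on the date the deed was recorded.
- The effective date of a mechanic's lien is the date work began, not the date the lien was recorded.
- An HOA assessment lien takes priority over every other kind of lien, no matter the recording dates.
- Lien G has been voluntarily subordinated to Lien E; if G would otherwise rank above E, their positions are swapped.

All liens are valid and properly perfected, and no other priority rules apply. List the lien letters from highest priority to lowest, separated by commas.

First, effective dates: B relates back to February 9, 2017 (work commenced); G was recorded within the 30-day window, so its effective date is the deed date February 14, 2015.
D is an HOA assessment lien and takes priority over every other lien.
The other liens, earliest effective date first: G (February 14, 2015), A (February 22, 2015), C (March 8, 2015), E (April 26, 2015), B (February 9, 2017), F (May 8, 2018).
G would otherwise be senior to E, so under the subordination agreement G and E exchange positions.

D, E, A, C, G, B, F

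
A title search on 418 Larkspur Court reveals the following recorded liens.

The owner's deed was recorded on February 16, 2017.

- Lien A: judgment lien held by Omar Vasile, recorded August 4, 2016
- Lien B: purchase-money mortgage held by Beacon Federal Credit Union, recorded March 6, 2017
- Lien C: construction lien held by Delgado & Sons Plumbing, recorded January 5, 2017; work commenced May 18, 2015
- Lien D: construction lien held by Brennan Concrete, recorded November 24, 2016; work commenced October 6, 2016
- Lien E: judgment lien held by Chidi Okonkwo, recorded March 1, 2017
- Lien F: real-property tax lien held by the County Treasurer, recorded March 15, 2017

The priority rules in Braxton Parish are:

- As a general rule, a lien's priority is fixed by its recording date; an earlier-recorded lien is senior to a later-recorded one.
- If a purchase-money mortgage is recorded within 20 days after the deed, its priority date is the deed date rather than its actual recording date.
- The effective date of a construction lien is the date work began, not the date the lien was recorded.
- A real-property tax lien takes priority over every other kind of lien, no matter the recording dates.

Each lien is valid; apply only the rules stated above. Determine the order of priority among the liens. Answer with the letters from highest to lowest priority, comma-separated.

First, effective dates: B relates back to the deed date February 16, 2017; C's effective date is May 18, 2015, when work began; D is treated as recorded October 6, 2016, the work-commencement date.
As a real-property tax lien, F is senior to every other lien.
The other liens, earliest effective date first: C (May 18, 2015), A (August 4, 2016), D (October 6, 2016), B (February 16, 2017), E (March 1, 2017).

F, C, A, D, B, E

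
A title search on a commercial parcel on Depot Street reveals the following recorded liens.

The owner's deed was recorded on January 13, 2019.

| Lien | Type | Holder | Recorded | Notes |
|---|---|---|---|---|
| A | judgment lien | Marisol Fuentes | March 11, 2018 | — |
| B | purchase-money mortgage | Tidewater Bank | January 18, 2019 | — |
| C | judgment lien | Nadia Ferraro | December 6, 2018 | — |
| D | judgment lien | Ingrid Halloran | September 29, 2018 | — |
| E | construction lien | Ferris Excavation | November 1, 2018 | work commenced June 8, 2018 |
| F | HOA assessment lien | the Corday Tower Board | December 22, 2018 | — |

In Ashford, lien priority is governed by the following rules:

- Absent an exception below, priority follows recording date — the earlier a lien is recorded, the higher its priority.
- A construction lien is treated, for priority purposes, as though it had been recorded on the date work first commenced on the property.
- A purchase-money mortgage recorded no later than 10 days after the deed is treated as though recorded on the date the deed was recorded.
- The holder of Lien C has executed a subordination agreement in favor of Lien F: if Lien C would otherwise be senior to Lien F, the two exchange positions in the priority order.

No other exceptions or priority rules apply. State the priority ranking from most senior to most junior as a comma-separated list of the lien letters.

Effective dates after the stated exceptions: B's effective date is the deed date, January 13, 2019; E is treated as recorded June 8, 2018, the work-commencement date.
By effective date, earliest first: A (March 11, 2018), E (June 8, 2018), D (September 29, 2018), C (December 6, 2018), F (December 22, 2018), B (January 13, 2019).
Because C would otherwise rank above F, the subordination swaps them.

A, E, D, F, C, B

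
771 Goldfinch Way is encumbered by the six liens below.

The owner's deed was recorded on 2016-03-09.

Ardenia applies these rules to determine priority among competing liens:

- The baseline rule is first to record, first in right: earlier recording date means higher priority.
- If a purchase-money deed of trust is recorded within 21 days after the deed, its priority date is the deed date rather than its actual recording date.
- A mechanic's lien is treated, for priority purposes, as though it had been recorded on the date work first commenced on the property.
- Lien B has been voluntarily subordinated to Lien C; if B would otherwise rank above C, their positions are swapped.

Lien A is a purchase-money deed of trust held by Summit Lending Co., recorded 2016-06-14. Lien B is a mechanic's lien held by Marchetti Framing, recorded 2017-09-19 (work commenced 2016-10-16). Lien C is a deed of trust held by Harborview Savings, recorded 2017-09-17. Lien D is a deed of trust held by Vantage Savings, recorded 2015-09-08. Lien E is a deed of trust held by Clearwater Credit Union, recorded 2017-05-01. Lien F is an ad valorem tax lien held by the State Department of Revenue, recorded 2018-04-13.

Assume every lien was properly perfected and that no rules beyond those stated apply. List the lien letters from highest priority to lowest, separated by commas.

D, A, C, E, B, F

Effective dates after the stated exceptions: A missed the 21-day window (97 days after the deed), so its recording date stands; B's effective date is 2016-10-16, when work began.
By effective date, earliest first: D (2015-09-08), A (2016-06-14), B (2016-10-16), E (2017-05-01), C (2017-09-17), F (2018-04-13).
B is senior to C before the subordination, so the two trade places.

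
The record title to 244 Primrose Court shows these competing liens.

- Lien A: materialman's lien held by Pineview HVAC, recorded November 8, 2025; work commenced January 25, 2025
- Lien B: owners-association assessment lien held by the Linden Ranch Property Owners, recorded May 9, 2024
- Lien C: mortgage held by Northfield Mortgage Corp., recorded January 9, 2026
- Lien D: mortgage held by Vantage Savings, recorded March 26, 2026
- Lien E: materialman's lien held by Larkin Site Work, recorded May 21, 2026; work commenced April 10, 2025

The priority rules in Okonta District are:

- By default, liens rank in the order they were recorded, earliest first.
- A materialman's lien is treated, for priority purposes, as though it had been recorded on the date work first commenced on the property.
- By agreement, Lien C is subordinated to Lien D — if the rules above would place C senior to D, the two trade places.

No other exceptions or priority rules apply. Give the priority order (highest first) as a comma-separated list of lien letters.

B, A, E, D, C

Effective dates after the stated exceptions: A's effective date is January 25, 2025, when work began; E is treated as recorded April 10, 2025, the work-commencement date.
Ordering by effective date: B (May 9, 2024), A (January 25, 2025), E (April 10, 2025), C (January 9, 2026), D (March 26, 2026).
Because C would otherwise rank above D, the subordination swaps them.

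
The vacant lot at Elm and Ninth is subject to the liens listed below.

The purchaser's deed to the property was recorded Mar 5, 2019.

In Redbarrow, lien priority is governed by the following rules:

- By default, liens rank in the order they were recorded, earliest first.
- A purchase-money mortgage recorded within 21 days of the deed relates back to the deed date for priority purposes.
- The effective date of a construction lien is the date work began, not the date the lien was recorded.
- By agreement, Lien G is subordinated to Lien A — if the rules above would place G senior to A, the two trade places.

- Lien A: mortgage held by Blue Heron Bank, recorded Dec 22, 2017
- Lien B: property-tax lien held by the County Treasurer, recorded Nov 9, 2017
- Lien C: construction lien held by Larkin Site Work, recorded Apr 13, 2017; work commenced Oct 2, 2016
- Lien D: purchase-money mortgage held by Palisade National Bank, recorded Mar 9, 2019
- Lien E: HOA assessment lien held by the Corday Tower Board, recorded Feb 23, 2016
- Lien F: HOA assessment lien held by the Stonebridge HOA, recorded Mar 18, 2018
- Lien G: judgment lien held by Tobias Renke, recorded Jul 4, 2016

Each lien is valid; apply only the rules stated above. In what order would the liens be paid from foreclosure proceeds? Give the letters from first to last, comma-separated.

First, effective dates: C relates back to Oct 2, 2016 (work commenced); D relates back to the deed date Mar 5, 2019.
Ordering by effective date: E (Feb 23, 2016), G (Jul 4, 2016), C (Oct 2, 2016), B (Nov 9, 2017), A (Dec 22, 2017), F (Mar 18, 2018), D (Mar 5, 2019).
G is senior to A before the subordination, so the two trade places.

E, A, C, B, G, F, D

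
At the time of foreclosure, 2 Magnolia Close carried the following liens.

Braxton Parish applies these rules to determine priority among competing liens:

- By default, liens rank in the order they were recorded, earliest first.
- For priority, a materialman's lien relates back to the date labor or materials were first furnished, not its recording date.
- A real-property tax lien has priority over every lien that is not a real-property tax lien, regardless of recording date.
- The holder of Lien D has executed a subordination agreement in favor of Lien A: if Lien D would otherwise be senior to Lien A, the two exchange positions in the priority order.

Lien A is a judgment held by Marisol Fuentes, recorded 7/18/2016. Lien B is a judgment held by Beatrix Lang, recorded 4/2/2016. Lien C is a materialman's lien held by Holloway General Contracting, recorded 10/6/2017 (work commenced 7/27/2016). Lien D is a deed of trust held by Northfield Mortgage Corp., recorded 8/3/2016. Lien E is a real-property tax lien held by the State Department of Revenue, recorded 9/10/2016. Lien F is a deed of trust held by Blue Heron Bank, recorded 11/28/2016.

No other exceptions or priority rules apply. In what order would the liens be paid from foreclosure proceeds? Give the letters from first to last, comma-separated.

Effective dates after the stated exceptions: C's effective date is 7/27/2016, when work began.
E is a real-property tax lien, so it outranks all other liens regardless of date.
Among the remaining liens, by effective date: B (4/2/2016), A (7/18/2016), C (7/27/2016), D (8/3/2016), F (11/28/2016).
D already ranks below A; the subordination has no effect.

E, B, A, C, D, F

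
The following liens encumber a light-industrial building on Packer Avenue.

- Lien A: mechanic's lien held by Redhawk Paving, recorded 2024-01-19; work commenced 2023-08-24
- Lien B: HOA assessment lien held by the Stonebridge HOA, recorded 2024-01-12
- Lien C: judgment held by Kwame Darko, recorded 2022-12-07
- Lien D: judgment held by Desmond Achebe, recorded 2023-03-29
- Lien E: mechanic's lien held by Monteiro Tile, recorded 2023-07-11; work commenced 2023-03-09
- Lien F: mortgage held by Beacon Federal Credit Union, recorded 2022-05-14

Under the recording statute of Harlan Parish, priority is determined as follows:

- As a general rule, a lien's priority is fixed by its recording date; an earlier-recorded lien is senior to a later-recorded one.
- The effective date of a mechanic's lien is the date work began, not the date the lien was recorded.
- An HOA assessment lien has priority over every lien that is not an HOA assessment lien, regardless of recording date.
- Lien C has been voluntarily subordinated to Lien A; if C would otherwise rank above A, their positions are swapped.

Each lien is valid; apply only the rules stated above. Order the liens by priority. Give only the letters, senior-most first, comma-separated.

Effective dates: A relates back to 2023-08-24 (work commenced); E is treated as recorded 2023-03-09, the work-commencement date.
B, as an HOA assessment lien, has superpriority and ranks first.
Remaining liens by effective date: F (2022-05-14), C (2022-12-07), E (2023-03-09), D (2023-03-29), A (2023-08-24).
The subordination applies — C was senior to A — so C and A swap.

B, F, A, E, D, C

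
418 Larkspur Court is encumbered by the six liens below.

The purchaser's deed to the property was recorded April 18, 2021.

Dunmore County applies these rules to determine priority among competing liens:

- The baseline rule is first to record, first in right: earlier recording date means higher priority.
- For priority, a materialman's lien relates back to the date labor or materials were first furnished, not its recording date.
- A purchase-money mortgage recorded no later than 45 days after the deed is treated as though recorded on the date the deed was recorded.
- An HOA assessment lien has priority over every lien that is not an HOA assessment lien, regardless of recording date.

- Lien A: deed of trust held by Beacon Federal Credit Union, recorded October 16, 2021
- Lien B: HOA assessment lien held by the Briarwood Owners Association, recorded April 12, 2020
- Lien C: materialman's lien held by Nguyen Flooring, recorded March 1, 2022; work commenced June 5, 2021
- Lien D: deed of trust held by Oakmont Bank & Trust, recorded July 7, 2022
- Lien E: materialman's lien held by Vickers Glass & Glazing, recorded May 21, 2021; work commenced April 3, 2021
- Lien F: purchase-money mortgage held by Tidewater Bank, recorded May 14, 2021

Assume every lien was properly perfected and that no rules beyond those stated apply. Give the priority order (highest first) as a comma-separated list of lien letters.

B, E, F, C, A, D

First, effective dates: C is treated as recorded June 5, 2021, the work-commencement date; E's effective date is April 3, 2021, when work began; F was recorded within the 45-day window, so its effective date is the deed date April 18, 2021.
As an HOA assessment lien, B is senior to every other lien.
Remaining liens by effective date: E (April 3, 2021), F (April 18, 2021), C (June 5, 2021), A (October 16, 2021), D (July 7, 2022).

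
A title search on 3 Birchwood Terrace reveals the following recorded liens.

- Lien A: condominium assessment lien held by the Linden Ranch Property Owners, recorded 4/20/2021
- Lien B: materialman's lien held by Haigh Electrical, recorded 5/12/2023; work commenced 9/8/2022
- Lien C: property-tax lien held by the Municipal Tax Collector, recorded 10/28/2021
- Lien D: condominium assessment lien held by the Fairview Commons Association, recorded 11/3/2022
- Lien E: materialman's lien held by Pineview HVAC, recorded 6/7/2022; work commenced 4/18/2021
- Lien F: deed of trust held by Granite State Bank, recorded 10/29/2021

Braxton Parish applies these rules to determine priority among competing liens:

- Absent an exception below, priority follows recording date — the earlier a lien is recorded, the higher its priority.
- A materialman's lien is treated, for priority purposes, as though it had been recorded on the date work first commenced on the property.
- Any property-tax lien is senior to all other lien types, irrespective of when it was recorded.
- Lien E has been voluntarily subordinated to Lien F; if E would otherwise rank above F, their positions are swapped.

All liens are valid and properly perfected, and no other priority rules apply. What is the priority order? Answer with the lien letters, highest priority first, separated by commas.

Adjusting effective dates: B is treated as recorded 9/8/2022, the work-commencement date; E is treated as recorded 4/18/2021, the work-commencement date.
C, as a property-tax lien, has superpriority and ranks first.
Among the remaining liens, by effective date: E (4/18/2021), A (4/20/2021), F (10/29/2021), B (9/8/2022), D (11/3/2022).
The subordination applies — E was senior to F — so E and F swap.

C, F, A, E, B, D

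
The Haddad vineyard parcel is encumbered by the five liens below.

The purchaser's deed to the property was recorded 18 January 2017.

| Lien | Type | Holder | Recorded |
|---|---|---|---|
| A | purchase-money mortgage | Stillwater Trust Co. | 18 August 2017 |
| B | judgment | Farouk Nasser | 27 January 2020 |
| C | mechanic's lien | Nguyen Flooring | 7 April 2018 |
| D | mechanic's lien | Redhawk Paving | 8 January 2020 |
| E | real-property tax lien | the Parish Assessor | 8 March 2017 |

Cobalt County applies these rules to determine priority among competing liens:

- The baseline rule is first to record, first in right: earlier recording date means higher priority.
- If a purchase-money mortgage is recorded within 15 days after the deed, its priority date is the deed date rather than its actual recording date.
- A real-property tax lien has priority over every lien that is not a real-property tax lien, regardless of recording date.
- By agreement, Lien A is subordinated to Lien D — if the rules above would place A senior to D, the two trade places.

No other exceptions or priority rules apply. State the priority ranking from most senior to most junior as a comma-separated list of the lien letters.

Effective dates: A missed the 15-day window (212 days after the deed), so its recording date stands.
E, as a real-property tax lien, has superpriority and ranks first.
Among the remaining liens, by effective date: A (18 August 2017), C (7 April 2018), D (8 January 2020), B (27 January 2020).
The subordination applies — A was senior to D — so A and D swap.

E, D, C, A, B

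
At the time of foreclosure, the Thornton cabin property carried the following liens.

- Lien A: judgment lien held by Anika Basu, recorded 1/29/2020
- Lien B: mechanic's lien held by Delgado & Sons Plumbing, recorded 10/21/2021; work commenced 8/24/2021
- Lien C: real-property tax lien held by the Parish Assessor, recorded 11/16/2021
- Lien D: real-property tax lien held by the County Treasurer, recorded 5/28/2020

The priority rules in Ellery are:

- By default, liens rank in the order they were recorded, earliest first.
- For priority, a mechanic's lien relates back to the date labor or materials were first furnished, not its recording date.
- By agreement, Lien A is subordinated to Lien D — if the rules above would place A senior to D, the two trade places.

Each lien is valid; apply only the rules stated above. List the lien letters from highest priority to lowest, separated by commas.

D, A, B, C

Effective dates: B relates back to 8/24/2021 (work commenced).
By effective date: A (1/29/2020), D (5/28/2020), B (8/24/2021), C (11/16/2021).
The subordination applies — A was senior to D — so A and D swap.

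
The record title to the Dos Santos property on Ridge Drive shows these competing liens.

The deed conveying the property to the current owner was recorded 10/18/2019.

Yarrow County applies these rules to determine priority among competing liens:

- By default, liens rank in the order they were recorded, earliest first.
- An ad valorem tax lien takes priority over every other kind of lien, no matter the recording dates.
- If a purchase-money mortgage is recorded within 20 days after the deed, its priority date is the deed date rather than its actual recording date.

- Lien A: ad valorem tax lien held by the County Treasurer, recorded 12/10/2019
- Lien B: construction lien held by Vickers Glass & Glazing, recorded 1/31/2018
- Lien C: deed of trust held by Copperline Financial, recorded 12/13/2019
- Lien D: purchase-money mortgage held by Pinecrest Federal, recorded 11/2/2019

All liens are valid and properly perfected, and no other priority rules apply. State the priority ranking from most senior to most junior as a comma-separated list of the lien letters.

Effective dates: D relates back to the deed date 10/18/2019.
A is an ad valorem tax lien, so it outranks all other liens regardless of date.
Remaining liens by effective date: B (1/31/2018), D (10/18/2019), C (12/13/2019).

A, B, D, C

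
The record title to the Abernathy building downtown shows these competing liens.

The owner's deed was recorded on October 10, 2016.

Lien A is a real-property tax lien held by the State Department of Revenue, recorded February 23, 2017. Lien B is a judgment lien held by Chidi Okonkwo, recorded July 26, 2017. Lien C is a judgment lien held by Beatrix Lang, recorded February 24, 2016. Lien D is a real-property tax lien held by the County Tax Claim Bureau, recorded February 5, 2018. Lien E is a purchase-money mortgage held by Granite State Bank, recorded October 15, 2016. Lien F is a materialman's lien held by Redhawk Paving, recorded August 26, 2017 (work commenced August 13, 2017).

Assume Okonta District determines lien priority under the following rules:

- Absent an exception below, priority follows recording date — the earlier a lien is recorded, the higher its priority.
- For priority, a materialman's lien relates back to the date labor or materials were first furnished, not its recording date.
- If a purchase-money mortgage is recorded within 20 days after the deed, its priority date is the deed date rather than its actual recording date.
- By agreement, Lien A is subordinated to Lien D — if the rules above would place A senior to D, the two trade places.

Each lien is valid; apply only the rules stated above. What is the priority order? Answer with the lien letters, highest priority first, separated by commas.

C, E, D, B, F, A

Adjusting effective dates: E's effective date is the deed date, October 10, 2016; F relates back to August 13, 2017 (work commenced).
By effective date, earliest first: C (February 24, 2016), E (October 10, 2016), A (February 23, 2017), B (July 26, 2017), F (August 13, 2017), D (February 5, 2018).
Because A would otherwise rank above D, the subordination swaps them.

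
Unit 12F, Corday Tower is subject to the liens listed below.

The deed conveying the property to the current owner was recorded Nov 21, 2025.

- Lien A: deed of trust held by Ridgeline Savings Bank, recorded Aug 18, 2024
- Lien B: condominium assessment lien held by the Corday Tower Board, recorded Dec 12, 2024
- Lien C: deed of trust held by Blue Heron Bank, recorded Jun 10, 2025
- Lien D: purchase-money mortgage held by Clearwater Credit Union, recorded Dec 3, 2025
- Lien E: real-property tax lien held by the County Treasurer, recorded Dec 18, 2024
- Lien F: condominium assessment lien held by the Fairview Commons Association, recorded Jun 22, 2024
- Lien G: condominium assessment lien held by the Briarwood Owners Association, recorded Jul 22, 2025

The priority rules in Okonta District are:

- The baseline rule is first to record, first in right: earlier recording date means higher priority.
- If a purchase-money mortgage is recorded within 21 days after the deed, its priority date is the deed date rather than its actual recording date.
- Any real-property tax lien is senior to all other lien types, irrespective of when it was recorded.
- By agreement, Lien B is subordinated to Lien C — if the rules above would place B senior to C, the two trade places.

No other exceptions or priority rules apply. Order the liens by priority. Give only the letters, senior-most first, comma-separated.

Effective dates: D relates back to the deed date Nov 21, 2025.
As a real-property tax lien, E is senior to every other lien.
Remaining liens by effective date: F (Jun 22, 2024), A (Aug 18, 2024), B (Dec 12, 2024), C (Jun 10, 2025), G (Jul 22, 2025), D (Nov 21, 2025).
Because B would otherwise rank above C, the subordination swaps them.

E, F, A, C, B, G, D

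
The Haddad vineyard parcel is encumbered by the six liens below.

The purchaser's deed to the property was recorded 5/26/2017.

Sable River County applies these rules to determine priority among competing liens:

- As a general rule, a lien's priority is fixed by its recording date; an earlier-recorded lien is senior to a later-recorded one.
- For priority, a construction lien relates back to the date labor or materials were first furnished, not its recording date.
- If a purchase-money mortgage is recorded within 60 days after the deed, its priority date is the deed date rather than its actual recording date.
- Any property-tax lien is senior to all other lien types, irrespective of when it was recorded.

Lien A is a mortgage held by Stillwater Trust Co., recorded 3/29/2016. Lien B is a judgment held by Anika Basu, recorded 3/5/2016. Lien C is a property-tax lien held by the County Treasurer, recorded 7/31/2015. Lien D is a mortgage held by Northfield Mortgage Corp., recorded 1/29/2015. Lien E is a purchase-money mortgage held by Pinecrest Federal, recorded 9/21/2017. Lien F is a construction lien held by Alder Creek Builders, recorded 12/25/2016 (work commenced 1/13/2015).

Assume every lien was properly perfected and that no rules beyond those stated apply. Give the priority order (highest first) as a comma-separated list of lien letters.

Effective dates after the stated exceptions: E was recorded 118 days after the deed, outside the 60-day window, so it keeps its recording date; F's effective date is 1/13/2015, when work began.
C, as a property-tax lien, has superpriority and ranks first.
Among the remaining liens, by effective date: F (1/13/2015), D (1/29/2015), B (3/5/2016), A (3/29/2016), E (9/21/2017).

C, F, D, B, A, E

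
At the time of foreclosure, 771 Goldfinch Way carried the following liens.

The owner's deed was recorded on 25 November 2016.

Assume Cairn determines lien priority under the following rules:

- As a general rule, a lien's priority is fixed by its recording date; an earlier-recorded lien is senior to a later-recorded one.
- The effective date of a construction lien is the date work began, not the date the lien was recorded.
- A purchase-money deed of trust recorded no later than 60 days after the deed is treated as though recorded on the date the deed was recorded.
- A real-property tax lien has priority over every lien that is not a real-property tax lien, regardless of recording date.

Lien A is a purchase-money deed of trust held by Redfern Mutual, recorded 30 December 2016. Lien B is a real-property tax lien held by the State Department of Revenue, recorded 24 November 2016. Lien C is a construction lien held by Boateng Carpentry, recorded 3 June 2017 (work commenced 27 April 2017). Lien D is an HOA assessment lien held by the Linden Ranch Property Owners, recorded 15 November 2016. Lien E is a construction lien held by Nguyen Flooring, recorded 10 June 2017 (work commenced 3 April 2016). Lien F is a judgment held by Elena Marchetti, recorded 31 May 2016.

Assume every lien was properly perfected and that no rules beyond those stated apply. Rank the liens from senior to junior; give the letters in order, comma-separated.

B, E, F, D, A, C

Effective dates after the stated exceptions: A was recorded within the 60-day window, so its effective date is the deed date 25 November 2016; C relates back to 27 April 2017 (work commenced); E is treated as recorded 3 April 2016, the work-commencement date.
B is a real-property tax lien, so it outranks all other liens regardless of date.
The other liens, earliest effective date first: E (3 April 2016), F (31 May 2016), D (15 November 2016), A (25 November 2016), C (27 April 2017).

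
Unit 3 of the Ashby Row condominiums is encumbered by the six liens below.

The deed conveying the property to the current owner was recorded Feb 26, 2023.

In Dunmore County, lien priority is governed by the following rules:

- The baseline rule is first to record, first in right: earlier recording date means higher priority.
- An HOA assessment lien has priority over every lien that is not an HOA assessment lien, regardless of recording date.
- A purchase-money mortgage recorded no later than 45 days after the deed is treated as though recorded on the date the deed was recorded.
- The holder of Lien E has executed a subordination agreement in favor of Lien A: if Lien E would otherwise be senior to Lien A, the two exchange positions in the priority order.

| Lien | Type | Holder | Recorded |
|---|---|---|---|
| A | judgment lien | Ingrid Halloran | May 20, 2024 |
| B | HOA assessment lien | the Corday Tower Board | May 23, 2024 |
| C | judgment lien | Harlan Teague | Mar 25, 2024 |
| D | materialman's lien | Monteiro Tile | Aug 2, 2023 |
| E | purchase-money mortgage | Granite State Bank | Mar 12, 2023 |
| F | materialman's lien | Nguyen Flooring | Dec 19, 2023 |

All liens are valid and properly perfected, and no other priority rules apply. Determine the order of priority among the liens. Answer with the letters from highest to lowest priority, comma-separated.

B, A, D, F, C, E

Adjusting effective dates: E was recorded within the 45-day window, so its effective date is the deed date Feb 26, 2023.
B is an HOA assessment lien and takes priority over every other lien.
The other liens, earliest effective date first: E (Feb 26, 2023), D (Aug 2, 2023), F (Dec 19, 2023), C (Mar 25, 2024), A (May 20, 2024).
E would otherwise be senior to A, so under the subordination agreement E and A exchange positions.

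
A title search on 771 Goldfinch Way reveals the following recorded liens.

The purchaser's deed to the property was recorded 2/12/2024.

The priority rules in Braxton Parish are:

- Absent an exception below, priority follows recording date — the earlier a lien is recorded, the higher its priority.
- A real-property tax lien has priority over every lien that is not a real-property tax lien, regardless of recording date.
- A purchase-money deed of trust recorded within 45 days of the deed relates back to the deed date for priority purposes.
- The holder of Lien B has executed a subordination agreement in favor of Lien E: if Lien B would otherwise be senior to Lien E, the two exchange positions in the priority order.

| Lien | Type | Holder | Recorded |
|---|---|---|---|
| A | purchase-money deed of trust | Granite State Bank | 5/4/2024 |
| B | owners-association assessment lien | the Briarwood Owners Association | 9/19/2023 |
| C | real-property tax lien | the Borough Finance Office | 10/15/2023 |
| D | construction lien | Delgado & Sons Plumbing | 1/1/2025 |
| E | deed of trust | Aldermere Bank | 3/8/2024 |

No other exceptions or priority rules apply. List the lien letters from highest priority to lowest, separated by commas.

Adjusting effective dates: A missed the 45-day window (82 days after the deed), so its recording date stands.
As a real-property tax lien, C is senior to every other lien.
The other liens, earliest effective date first: B (9/19/2023), E (3/8/2024), A (5/4/2024), D (1/1/2025).
B would otherwise be senior to E, so under the subordination agreement B and E exchange positions.

C, E, B, A, D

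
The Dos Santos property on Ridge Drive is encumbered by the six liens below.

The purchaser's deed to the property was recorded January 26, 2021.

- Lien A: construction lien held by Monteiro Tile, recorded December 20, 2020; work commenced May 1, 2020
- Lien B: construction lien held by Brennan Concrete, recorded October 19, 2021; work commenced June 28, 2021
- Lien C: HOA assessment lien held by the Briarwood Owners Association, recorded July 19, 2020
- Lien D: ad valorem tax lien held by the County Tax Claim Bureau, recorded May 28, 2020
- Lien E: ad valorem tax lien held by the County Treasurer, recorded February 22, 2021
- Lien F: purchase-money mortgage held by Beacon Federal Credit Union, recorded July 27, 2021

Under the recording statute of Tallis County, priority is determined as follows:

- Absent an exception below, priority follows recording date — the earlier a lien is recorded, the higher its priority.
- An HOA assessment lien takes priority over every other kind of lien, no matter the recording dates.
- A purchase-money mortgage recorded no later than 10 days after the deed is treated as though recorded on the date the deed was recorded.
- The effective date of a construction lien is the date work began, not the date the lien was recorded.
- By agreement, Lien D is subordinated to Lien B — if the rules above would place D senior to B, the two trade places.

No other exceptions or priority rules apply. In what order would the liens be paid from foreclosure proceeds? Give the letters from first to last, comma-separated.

C, A, B, E, D, F

Adjusting effective dates: A is treated as recorded May 1, 2020, the work-commencement date; B relates back to June 28, 2021 (work commenced); F was recorded 182 days after the deed — beyond 10 days — so no relation-back applies.
C is an HOA assessment lien and takes priority over every other lien.
The other liens, earliest effective date first: A (May 1, 2020), D (May 28, 2020), E (February 22, 2021), B (June 28, 2021), F (July 27, 2021).
The subordination applies — D was senior to B — so D and B swap.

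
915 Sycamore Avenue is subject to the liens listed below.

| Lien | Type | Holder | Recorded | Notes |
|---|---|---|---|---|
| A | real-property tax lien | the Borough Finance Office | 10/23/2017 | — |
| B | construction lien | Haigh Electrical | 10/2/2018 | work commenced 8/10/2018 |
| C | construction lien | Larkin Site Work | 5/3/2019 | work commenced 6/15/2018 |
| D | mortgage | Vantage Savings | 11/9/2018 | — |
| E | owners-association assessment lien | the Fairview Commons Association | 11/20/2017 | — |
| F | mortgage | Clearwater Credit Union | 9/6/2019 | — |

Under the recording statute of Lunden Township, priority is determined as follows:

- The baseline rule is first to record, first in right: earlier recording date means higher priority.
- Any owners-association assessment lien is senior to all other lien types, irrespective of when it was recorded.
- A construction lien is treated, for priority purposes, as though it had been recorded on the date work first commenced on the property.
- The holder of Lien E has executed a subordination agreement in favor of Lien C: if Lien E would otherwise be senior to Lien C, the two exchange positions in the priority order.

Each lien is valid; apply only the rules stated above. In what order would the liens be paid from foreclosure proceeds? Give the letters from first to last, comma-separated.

C, A, E, B, D, F

First, effective dates: B's effective date is 8/10/2018, when work began; C relates back to 6/15/2018 (work commenced).
E is an owners-association assessment lien and takes priority over every other lien.
Among the remaining liens, by effective date: A (10/23/2017), C (6/15/2018), B (8/10/2018), D (11/9/2018), F (9/6/2019).
E would otherwise be senior to C, so under the subordination agreement E and C exchange positions.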